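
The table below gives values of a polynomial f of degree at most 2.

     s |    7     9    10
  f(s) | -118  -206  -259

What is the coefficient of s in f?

Write f(s) = as^2 + bs + c. Substituting each data point gives a linear system:
  49a + 7b + c = -118
  81a + 9b + c = -206
  100a + 10b + c = -259
Solving the system yields a = -3, b = 4, c = 1.
So f(s) = -3s^2 + 4s + 1.
The coefficient of s is 4.

4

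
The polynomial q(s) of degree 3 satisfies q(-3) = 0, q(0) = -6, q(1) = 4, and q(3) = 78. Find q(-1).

Write q(s) = as^3 + bs^2 + cs + d. Substituting each data point gives a linear system:
  -27a + 9b - 3c + d = 0
  d = -6
  a + b + c + d = 4
  27a + 9b + 3c + d = 78
Solving the system yields a = 1, b = 5, c = 4, d = -6.
So q(s) = s^3 + 5s^2 + 4s - 6.
Then q(-1) = -6.

-6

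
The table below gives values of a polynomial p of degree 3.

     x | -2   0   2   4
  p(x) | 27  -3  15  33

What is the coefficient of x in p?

Write p(x) = ax^3 + bx^2 + cx + d. Substituting each data point gives a linear system:
  -8a + 4b - 2c + d = 27
  d = -3
  8a + 4b + 2c + d = 15
  64a + 16b + 4c + d = 33
Solving the system yields a = -1, b = 6, c = 1, d = -3.
So p(x) = -x^3 + 6x^2 + x - 3.
The coefficient of x is 1.

1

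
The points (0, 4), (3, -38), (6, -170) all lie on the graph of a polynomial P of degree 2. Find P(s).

Write P(s) = as^2 + bs + c. Substituting each data point gives a linear system:
  c = 4
  9a + 3b + c = -38
  36a + 6b + c = -170
Solving the system yields a = -5, b = 1, c = 4.
So P(s) = -5s^2 + s + 4.
Check: P(3) = -38. ✓

P(s) = -5s^2 + s + 4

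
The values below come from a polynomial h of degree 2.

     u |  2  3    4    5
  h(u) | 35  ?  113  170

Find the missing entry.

The 3 known points determine the degree-2 polynomial uniquely.
Write h(u) = au^2 + bu + c. Substituting each data point gives a linear system:
  4a + 2b + c = 35
  16a + 4b + c = 113
  25a + 5b + c = 170
Solving the system yields a = 6, b = 3, c = 5.
So h(u) = 6u² + 3u + 5.
Then h(3) = 68.

68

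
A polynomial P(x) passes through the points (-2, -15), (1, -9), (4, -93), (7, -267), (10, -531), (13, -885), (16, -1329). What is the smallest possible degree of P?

Forward differences of the values at x = -2, 1, 4, 7, 10, 13, 16:
  P  : -15  -9  -93  -267  -531  -885  -1329
  Δ  : 6  -84  -174  -264  -354  -444
  Δ^2: -90  -90  -90  -90  -90
  Δ^3: 0  0  0  0
  Δ^4: 0  0  0
  Δ^5: 0  0
  Δ^6: 0
The second differences are constant (-90) and nonzero, while all higher differences vanish, so the minimal degree is 2.

2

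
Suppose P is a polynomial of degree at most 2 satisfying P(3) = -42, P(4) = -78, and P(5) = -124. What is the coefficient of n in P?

Write P(n) = an^2 + bn + c. Substituting each data point gives a linear system:
  9a + 3b + c = -42
  16a + 4b + c = -78
  25a + 5b + c = -124
Solving the system yields a = -5, b = -1, c = 6.
So P(n) = -5n^2 - n + 6.
The coefficient of n is -1.

-1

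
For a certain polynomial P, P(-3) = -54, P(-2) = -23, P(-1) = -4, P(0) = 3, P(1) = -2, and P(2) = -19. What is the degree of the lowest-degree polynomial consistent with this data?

Forward differences of the values at u = -3, -2, -1, 0, 1, 2:
  P  : -54  -23  -4  3  -2  -19
  Δ  : 31  19  7  -5  -17
  Δ^2: -12  -12  -12  -12
  Δ^3: 0  0  0
  Δ^4: 0  0
  Δ^5: 0
The second differences are constant (-12) and nonzero, while all higher differences vanish, so the minimal degree is 2.

2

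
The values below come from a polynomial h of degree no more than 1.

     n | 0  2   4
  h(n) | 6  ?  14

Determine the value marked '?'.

On equispaced nodes a degree-1 polynomial has vanishing second forward difference, so
  h(0) - 2·h(2) + h(4) = 0.
Substituting the known values and solving for h(2):
  -2·h(2) = -20
  h(2) = 10.

10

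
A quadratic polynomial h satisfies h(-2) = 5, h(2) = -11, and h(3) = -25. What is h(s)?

Write h(s) = as^2 + bs + c. Substituting each data point gives a linear system:
  4a - 2b + c = 5
  4a + 2b + c = -11
  9a + 3b + c = -25
Solving the system yields a = -2, b = -4, c = 5.
So h(s) = -2s² - 4s + 5.
Check: h(-2) = 5. ✓

h(s) = -2s^2 - 4s + 5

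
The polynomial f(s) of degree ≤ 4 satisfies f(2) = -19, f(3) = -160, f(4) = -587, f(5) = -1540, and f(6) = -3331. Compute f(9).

-17932

Using the Lagrange interpolation formula with nodes 2, 3, 4, 5, 6:
  L_0(s) = (s - 3)(s - 4)(s - 5)(s - 6) / 24
  L_1(s) = (s - 2)(s - 4)(s - 5)(s - 6) / -6
  L_2(s) = (s - 2)(s - 3)(s - 5)(s - 6) / 4
  L_3(s) = (s - 2)(s - 3)(s - 4)(s - 6) / -6
  L_4(s) = (s - 2)(s - 3)(s - 4)(s - 5) / 24
Then f(s) = -19·L_0(s) - 160·L_1(s) - 587·L_2(s) - 1540·L_3(s) - 3331·L_4(s).
Expanding and collecting terms gives f(s) = -3s^4 + 2s^3 + 4s^2 - 4s + 5.
Evaluating at s = 9: f(9) = -17932.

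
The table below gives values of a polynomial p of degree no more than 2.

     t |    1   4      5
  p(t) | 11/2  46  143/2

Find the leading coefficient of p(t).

3

Write p(t) = at^2 + bt + c. Substituting each data point gives a linear system:
  a + b + c = 11/2
  16a + 4b + c = 46
  25a + 5b + c = 143/2
Solving the system yields a = 3, b = -3/2, c = 4.
So p(t) = 3t² - (3/2)t + 4.
The leading coefficient is 3.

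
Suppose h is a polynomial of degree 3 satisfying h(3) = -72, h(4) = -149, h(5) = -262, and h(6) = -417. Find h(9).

-1194

Forward differences of the values at s = 3, 4, 5, 6:
  h  : -72  -149  -262  -417
  Δ  : -77  -113  -155
  Δ^2: -36  -42
  Δ^3: -6
The third differences are constant, confirming degree 3.
Interpolating (Newton forward form) and evaluating at s = 9 gives h(9) = -1194.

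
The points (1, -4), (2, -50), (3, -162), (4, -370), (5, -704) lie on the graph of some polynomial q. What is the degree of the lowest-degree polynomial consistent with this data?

Divided differences on the nodes 1, 2, 3, 4, 5:
  order 0: -4  -50  -162  -370  -704
  order 1: -46  -112  -208  -334
  order 2: -33  -48  -63
  order 3: -5  -5
  order 4: 0
The order-3 divided differences are all -5 (nonzero) and every higher order vanishes, so the data lies on a polynomial of degree exactly 3.

3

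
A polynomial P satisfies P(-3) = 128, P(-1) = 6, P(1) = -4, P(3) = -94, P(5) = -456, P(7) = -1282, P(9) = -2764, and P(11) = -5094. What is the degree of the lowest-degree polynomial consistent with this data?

3

Forward differences of the values at x = -3, -1, 1, 3, 5, 7, 9, 11:
  P  : 128  6  -4  -94  -456  -1282  -2764  -5094
  Δ  : -122  -10  -90  -362  -826  -1482  -2330
  Δ^2: 112  -80  -272  -464  -656  -848
  Δ^3: -192  -192  -192  -192  -192
  Δ^4: 0  0  0  0
  Δ^5: 0  0  0
  Δ^6: 0  0
  Δ^7: 0
The third differences are constant (-192) and nonzero, while all higher differences vanish, so the minimal degree is 3.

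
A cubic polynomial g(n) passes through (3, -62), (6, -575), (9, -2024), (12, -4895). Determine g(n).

Write g(n) = an^3 + bn^2 + cn + d. Substituting each data point gives a linear system:
  27a + 9b + 3c + d = -62
  216a + 36b + 6c + d = -575
  729a + 81b + 9c + d = -2024
  1728a + 144b + 12c + d = -4895
Solving the system yields a = -3, b = 2, c = 0, d = 1.
So g(n) = -3n^3 + 2n^2 + 1.
Check: g(3) = -62. ✓

g(n) = -3n^3 + 2n^2 + 1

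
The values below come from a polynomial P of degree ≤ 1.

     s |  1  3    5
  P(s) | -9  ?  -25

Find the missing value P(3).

-17

On equispaced nodes a degree-1 polynomial has vanishing second forward difference, so
  P(1) - 2·P(3) + P(5) = 0.
Substituting the known values and solving for P(3):
  -2·P(3) = 34
  P(3) = -17.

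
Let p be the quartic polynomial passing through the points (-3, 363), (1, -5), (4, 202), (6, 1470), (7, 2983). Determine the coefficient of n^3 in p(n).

-6

Write p(n) = an^4 + bn^3 + cn^2 + dn + e. Substituting each data point gives a linear system:
  81a - 27b + 9c - 3d + e = 363
  a + b + c + d + e = -5
  256a + 64b + 16c + 4d + e = 202
  1296a + 216b + 36c + 6d + e = 1470
  2401a + 343b + 49c + 7d + e = 2983
Solving the system yields a = 2, b = -6, c = 5, d = 0, e = -6.
So p(n) = 2n^4 - 6n^3 + 5n^2 - 6.
The coefficient of n^3 is -6.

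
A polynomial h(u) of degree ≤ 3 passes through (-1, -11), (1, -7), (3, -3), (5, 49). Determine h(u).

h(u) = u^3 - 3u^2 + u - 6

Write h(u) = au^3 + bu^2 + cu + d. Substituting each data point gives a linear system:
  -a + b - c + d = -11
  a + b + c + d = -7
  27a + 9b + 3c + d = -3
  125a + 25b + 5c + d = 49
Solving the system yields a = 1, b = -3, c = 1, d = -6.
So h(u) = u³ - 3u² + u - 6.
Check: h(3) = -3. ✓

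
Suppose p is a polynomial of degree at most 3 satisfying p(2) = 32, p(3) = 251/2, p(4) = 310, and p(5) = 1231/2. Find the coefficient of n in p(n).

Write p(n) = an^3 + bn^2 + cn + d. Substituting each data point gives a linear system:
  8a + 4b + 2c + d = 32
  27a + 9b + 3c + d = 251/2
  64a + 16b + 4c + d = 310
  125a + 25b + 5c + d = 1231/2
Solving the system yields a = 5, b = 1/2, c = -4, d = -2.
So p(n) = 5n^3 + (1/2)n^2 - 4n - 2.
The coefficient of n is -4.

-4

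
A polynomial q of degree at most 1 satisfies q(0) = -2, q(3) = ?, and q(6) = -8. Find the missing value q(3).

-5

On equispaced nodes a degree-1 polynomial has vanishing second forward difference, so
  q(0) - 2·q(3) + q(6) = 0.
Substituting the known values and solving for q(3):
  -2·q(3) = 10
  q(3) = -5.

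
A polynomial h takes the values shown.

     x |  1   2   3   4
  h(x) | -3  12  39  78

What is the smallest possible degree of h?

2

Forward differences of the values at x = 1, 2, 3, 4:
  h  : -3  12  39  78
  Δ  : 15  27  39
  Δ^2: 12  12
  Δ^3: 0
The second differences are constant (12) and nonzero, while all higher differences vanish, so the minimal degree is 2.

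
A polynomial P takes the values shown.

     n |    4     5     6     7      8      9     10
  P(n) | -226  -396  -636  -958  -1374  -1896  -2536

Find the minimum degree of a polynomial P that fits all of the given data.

3

Forward differences of the values at n = 4, 5, 6, 7, 8, 9, 10:
  P  : -226  -396  -636  -958  -1374  -1896  -2536
  Δ  : -170  -240  -322  -416  -522  -640
  Δ^2: -70  -82  -94  -106  -118
  Δ^3: -12  -12  -12  -12
  Δ^4: 0  0  0
  Δ^5: 0  0
  Δ^6: 0
The third differences are constant (-12) and nonzero, while all higher differences vanish, so the minimal degree is 3.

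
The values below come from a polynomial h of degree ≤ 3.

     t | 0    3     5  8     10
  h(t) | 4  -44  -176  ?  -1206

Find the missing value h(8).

The 4 known points determine the degree-3 polynomial uniquely.
Write h(t) = at^3 + bt^2 + ct + d. Substituting each data point gives a linear system:
  d = 4
  27a + 9b + 3c + d = -44
  125a + 25b + 5c + d = -176
  1000a + 100b + 10c + d = -1206
Solving the system yields a = -1, b = -2, c = -1, d = 4.
So h(t) = -t^3 - 2t^2 - t + 4.
Then h(8) = -644.

-644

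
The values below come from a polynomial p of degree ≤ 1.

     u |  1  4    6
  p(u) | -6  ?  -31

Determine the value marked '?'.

The 2 known points determine the degree-1 polynomial uniquely.
Write p(u) = au + b. Substituting each data point gives a linear system:
  a + b = -6
  6a + b = -31
Solving the system yields a = -5, b = -1.
So p(u) = -5u - 1.
Then p(4) = -21.

-21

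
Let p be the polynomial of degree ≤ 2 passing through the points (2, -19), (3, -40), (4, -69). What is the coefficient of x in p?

Write p(x) = ax^2 + bx + c. Substituting each data point gives a linear system:
  4a + 2b + c = -19
  9a + 3b + c = -40
  16a + 4b + c = -69
Solving the system yields a = -4, b = -1, c = -1.
So p(x) = -4x² - x - 1.
The coefficient of x is -1.

-1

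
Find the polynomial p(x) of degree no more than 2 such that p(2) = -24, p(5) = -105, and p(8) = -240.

p(x) = -3x^2 - 6x

Using the Lagrange interpolation formula with nodes 2, 5, 8:
  L_0(x) = (x - 5)(x - 8) / 18
  L_1(x) = (x - 2)(x - 8) / -9
  L_2(x) = (x - 2)(x - 5) / 18
Then p(x) = -24·L_0(x) - 105·L_1(x) - 240·L_2(x).
Expanding and collecting terms gives p(x) = -3x² - 6x.
Check: p(2) = -24. ✓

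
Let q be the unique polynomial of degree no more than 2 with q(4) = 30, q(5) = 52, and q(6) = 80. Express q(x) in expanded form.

q(x) = 3x^2 - 5x + 2

Using the Lagrange interpolation formula with nodes 4, 5, 6:
  L_0(x) = (x - 5)(x - 6) / 2
  L_1(x) = (x - 4)(x - 6) / -1
  L_2(x) = (x - 4)(x - 5) / 2
Then q(x) = 30·L_0(x) + 52·L_1(x) + 80·L_2(x).
Expanding and collecting terms gives q(x) = 3x^2 - 5x + 2.
Check: q(5) = 52. ✓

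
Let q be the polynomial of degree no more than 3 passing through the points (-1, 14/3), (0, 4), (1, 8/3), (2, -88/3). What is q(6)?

Write q(x) = ax^3 + bx^2 + cx + d. Substituting each data point gives a linear system:
  -a + b - c + d = 14/3
  d = 4
  a + b + c + d = 8/3
  8a + 4b + 2c + d = -88/3
Solving the system yields a = -5, b = -1/3, c = 4, d = 4.
So q(x) = -5x^3 - (1/3)x^2 + 4x + 4.
Then q(6) = -1064.

-1064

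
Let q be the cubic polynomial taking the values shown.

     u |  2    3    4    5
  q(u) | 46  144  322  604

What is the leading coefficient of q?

4

Write q(u) = au^3 + bu^2 + cu + d. Substituting each data point gives a linear system:
  8a + 4b + 2c + d = 46
  27a + 9b + 3c + d = 144
  64a + 16b + 4c + d = 322
  125a + 25b + 5c + d = 604
Solving the system yields a = 4, b = 4, c = 2, d = -6.
So q(u) = 4u³ + 4u² + 2u - 6.
The leading coefficient is 4.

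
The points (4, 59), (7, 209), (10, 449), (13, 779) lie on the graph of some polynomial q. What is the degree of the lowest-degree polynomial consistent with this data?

Forward differences of the values at n = 4, 7, 10, 13:
  q  : 59  209  449  779
  Δ  : 150  240  330
  Δ^2: 90  90
  Δ^3: 0
The second differences are constant (90) and nonzero, while all higher differences vanish, so the minimal degree is 2.

2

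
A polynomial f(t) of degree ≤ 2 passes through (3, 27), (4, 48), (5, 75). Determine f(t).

Using the Lagrange interpolation formula with nodes 3, 4, 5:
  L_0(t) = (t - 4)(t - 5) / 2
  L_1(t) = (t - 3)(t - 5) / -1
  L_2(t) = (t - 3)(t - 4) / 2
Then f(t) = 27·L_0(t) + 48·L_1(t) + 75·L_2(t).
Expanding and collecting terms gives f(t) = 3t^2.
Check: f(3) = 27. ✓

f(t) = 3t^2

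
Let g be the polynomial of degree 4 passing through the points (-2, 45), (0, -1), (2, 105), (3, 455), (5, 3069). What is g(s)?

g(s) = 4s^4 + 4s^3 + 3s^2 - s - 1

Write g(s) = as^4 + bs^3 + cs^2 + ds + e. Substituting each data point gives a linear system:
  16a - 8b + 4c - 2d + e = 45
  e = -1
  16a + 8b + 4c + 2d + e = 105
  81a + 27b + 9c + 3d + e = 455
  625a + 125b + 25c + 5d + e = 3069
Solving the system yields a = 4, b = 4, c = 3, d = -1, e = -1.
So g(s) = 4s^4 + 4s^3 + 3s^2 - s - 1.
Check: g(-2) = 45. ✓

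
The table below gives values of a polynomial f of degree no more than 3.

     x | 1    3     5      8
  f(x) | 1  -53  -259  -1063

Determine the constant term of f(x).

1

Write f(x) = ax^3 + bx^2 + cx + d. Substituting each data point gives a linear system:
  a + b + c + d = 1
  27a + 9b + 3c + d = -53
  125a + 25b + 5c + d = -259
  512a + 64b + 8c + d = -1063
Solving the system yields a = -2, b = -1, c = 3, d = 1.
So f(x) = -2x³ - x² + 3x + 1.
The constant term is 1.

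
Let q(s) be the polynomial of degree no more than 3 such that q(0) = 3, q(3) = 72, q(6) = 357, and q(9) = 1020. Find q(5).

228

Write q(s) = as^3 + bs^2 + cs + d. Substituting each data point gives a linear system:
  d = 3
  27a + 9b + 3c + d = 72
  216a + 36b + 6c + d = 357
  729a + 81b + 9c + d = 1020
Solving the system yields a = 1, b = 3, c = 5, d = 3.
So q(s) = s^3 + 3s^2 + 5s + 3.
Then q(5) = 228.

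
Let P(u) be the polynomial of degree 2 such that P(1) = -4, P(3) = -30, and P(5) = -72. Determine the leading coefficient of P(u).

-2

Write P(u) = au^2 + bu + c. Substituting each data point gives a linear system:
  a + b + c = -4
  9a + 3b + c = -30
  25a + 5b + c = -72
Solving the system yields a = -2, b = -5, c = 3.
So P(u) = -2u^2 - 5u + 3.
The leading coefficient is -2.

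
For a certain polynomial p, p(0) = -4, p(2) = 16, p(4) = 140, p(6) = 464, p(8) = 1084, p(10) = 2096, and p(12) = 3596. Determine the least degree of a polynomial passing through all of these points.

Forward differences of the values at x = 0, 2, 4, 6, 8, 10, 12:
  p  : -4  16  140  464  1084  2096  3596
  Δ  : 20  124  324  620  1012  1500
  Δ^2: 104  200  296  392  488
  Δ^3: 96  96  96  96
  Δ^4: 0  0  0
  Δ^5: 0  0
  Δ^6: 0
The third differences are constant (96) and nonzero, while all higher differences vanish, so the minimal degree is 3.

3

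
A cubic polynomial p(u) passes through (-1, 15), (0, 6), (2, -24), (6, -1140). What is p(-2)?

68

Using the Lagrange interpolation formula with nodes -1, 0, 2, 6:
  L_0(u) = u(u - 2)(u - 6) / -21
  L_1(u) = (u + 1)(u - 2)(u - 6) / 12
  L_2(u) = (u + 1)u(u - 6) / -24
  L_3(u) = (u + 1)u(u - 2) / 168
Then p(u) = 15·L_0(u) + 6·L_1(u) - 24·L_2(u) - 1140·L_3(u).
Expanding and collecting terms gives p(u) = -6u^3 + 4u^2 + u + 6.
Evaluating at u = -2: p(-2) = 68.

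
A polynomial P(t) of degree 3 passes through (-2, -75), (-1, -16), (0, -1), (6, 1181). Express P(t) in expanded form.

P(t) = 6t^3 - 4t^2 + 5t - 1

Write P(t) = at^3 + bt^2 + ct + d. Substituting each data point gives a linear system:
  -8a + 4b - 2c + d = -75
  -a + b - c + d = -16
  d = -1
  216a + 36b + 6c + d = 1181
Solving the system yields a = 6, b = -4, c = 5, d = -1.
So P(t) = 6t^3 - 4t^2 + 5t - 1.
Check: P(6) = 1181. ✓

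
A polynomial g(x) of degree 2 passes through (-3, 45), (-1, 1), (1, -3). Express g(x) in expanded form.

Write g(x) = ax^2 + bx + c. Substituting each data point gives a linear system:
  9a - 3b + c = 45
  a - b + c = 1
  a + b + c = -3
Solving the system yields a = 5, b = -2, c = -6.
So g(x) = 5x^2 - 2x - 6.
Check: g(-3) = 45. ✓

g(x) = 5x^2 - 2x - 6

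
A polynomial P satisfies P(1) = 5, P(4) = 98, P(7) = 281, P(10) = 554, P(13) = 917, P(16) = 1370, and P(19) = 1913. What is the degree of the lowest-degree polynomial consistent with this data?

2

Forward differences of the values at u = 1, 4, 7, 10, 13, 16, 19:
  P  : 5  98  281  554  917  1370  1913
  Δ  : 93  183  273  363  453  543
  Δ^2: 90  90  90  90  90
  Δ^3: 0  0  0  0
  Δ^4: 0  0  0
  Δ^5: 0  0
  Δ^6: 0
The second differences are constant (90) and nonzero, while all higher differences vanish, so the minimal degree is 2.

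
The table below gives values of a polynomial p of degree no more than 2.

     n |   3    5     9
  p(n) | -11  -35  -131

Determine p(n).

Write p(n) = an^2 + bn + c. Substituting each data point gives a linear system:
  9a + 3b + c = -11
  25a + 5b + c = -35
  81a + 9b + c = -131
Solving the system yields a = -2, b = 4, c = -5.
So p(n) = -2n² + 4n - 5.
Check: p(9) = -131. ✓

p(n) = -2n^2 + 4n - 5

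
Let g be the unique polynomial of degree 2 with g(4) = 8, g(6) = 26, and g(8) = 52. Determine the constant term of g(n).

Write g(n) = an^2 + bn + c. Substituting each data point gives a linear system:
  16a + 4b + c = 8
  36a + 6b + c = 26
  64a + 8b + c = 52
Solving the system yields a = 1, b = -1, c = -4.
So g(n) = n^2 - n - 4.
The constant term is -4.

-4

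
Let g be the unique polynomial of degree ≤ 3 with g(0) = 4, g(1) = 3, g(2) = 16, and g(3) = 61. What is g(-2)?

Forward differences of the values at x = 0, 1, 2, 3:
  g  : 4  3  16  61
  Δ  : -1  13  45
  Δ^2: 14  32
  Δ^3: 18
The third differences are constant, confirming degree 3.
Interpolating (Newton forward form) and evaluating at x = -2 gives g(-2) = -24.

-24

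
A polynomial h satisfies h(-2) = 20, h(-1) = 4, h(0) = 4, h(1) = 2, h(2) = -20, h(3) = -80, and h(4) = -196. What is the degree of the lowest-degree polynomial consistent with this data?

Forward differences of the values at s = -2, -1, 0, 1, 2, 3, 4:
  h  : 20  4  4  2  -20  -80  -196
  Δ  : -16  0  -2  -22  -60  -116
  Δ^2: 16  -2  -20  -38  -56
  Δ^3: -18  -18  -18  -18
  Δ^4: 0  0  0
  Δ^5: 0  0
  Δ^6: 0
The third differences are constant (-18) and nonzero, while all higher differences vanish, so the minimal degree is 3.

3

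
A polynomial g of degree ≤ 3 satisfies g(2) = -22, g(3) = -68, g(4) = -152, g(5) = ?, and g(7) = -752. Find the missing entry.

-286

The 4 known points determine the degree-3 polynomial uniquely.
Write g(s) = as^3 + bs^2 + cs + d. Substituting each data point gives a linear system:
  8a + 4b + 2c + d = -22
  27a + 9b + 3c + d = -68
  64a + 16b + 4c + d = -152
  343a + 49b + 7c + d = -752
Solving the system yields a = -2, b = -1, c = -3, d = 4.
So g(s) = -2s^3 - s^2 - 3s + 4.
Then g(5) = -286.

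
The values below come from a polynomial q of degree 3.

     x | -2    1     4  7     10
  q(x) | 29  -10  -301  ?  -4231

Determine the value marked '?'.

-1492

The 4 known points determine the degree-3 polynomial uniquely.
Write q(x) = ax^3 + bx^2 + cx + d. Substituting each data point gives a linear system:
  -8a + 4b - 2c + d = 29
  a + b + c + d = -10
  64a + 16b + 4c + d = -301
  1000a + 100b + 10c + d = -4231
Solving the system yields a = -4, b = -2, c = -3, d = -1.
So q(x) = -4x^3 - 2x^2 - 3x - 1.
Then q(7) = -1492.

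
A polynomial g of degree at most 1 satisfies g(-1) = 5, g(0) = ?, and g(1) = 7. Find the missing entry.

On equispaced nodes a degree-1 polynomial has vanishing second forward difference, so
  g(-1) - 2·g(0) + g(1) = 0.
Substituting the known values and solving for g(0):
  -2·g(0) = -12
  g(0) = 6.

6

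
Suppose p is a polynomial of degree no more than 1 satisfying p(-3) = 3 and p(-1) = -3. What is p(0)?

Write p(s) = as + b. Substituting each data point gives a linear system:
  -3a + b = 3
  -a + b = -3
Solving the system yields a = -3, b = -6.
So p(s) = -3s - 6.
Then p(0) = -6.

-6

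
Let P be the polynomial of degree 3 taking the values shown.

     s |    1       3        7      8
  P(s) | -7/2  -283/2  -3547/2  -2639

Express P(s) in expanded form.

Write P(s) = as^3 + bs^2 + cs + d. Substituting each data point gives a linear system:
  a + b + c + d = -7/2
  27a + 9b + 3c + d = -283/2
  343a + 49b + 7c + d = -3547/2
  512a + 64b + 8c + d = -2639
Solving the system yields a = -5, b = -3/2, c = 2, d = 1.
So P(s) = -5s^3 - (3/2)s^2 + 2s + 1.
Check: P(7) = -3547/2. ✓

P(s) = -5s^3 - (3/2)s^2 + 2s + 1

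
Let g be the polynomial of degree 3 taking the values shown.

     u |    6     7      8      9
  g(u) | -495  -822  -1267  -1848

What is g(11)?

-3490

Using the Lagrange interpolation formula with nodes 6, 7, 8, 9:
  L_0(u) = (u - 7)(u - 8)(u - 9) / -6
  L_1(u) = (u - 6)(u - 8)(u - 9) / 2
  L_2(u) = (u - 6)(u - 7)(u - 9) / -2
  L_3(u) = (u - 6)(u - 7)(u - 8) / 6
Then g(u) = -495·L_0(u) - 822·L_1(u) - 1267·L_2(u) - 1848·L_3(u).
Expanding and collecting terms gives g(u) = -3u³ + 4u² + 2u - 3.
Evaluating at u = 11: g(11) = -3490.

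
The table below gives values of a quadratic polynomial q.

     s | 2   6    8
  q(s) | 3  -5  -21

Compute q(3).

Using the Lagrange interpolation formula with nodes 2, 6, 8:
  L_0(s) = (s - 6)(s - 8) / 24
  L_1(s) = (s - 2)(s - 8) / -8
  L_2(s) = (s - 2)(s - 6) / 12
Then q(s) = 3·L_0(s) - 5·L_1(s) - 21·L_2(s).
Expanding and collecting terms gives q(s) = -s^2 + 6s - 5.
Evaluating at s = 3: q(3) = 4.

4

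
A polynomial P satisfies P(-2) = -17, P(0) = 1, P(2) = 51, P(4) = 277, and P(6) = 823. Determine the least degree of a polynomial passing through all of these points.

3

Forward differences of the values at x = -2, 0, 2, 4, 6:
  P  : -17  1  51  277  823
  Δ  : 18  50  226  546
  Δ^2: 32  176  320
  Δ^3: 144  144
  Δ^4: 0
The third differences are constant (144) and nonzero, while all higher differences vanish, so the minimal degree is 3.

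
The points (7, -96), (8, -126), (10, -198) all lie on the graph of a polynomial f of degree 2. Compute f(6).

-70

Using the Lagrange interpolation formula with nodes 7, 8, 10:
  L_0(x) = (x - 8)(x - 10) / 3
  L_1(x) = (x - 7)(x - 10) / -2
  L_2(x) = (x - 7)(x - 8) / 6
Then f(x) = -96·L_0(x) - 126·L_1(x) - 198·L_2(x).
Expanding and collecting terms gives f(x) = -2x^2 + 2.
Evaluating at x = 6: f(6) = -70.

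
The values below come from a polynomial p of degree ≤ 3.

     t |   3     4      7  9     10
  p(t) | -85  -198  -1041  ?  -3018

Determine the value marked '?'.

The 4 known points determine the degree-3 polynomial uniquely.
Write p(t) = at^3 + bt^2 + ct + d. Substituting each data point gives a linear system:
  27a + 9b + 3c + d = -85
  64a + 16b + 4c + d = -198
  343a + 49b + 7c + d = -1041
  1000a + 100b + 10c + d = -3018
Solving the system yields a = -3, b = 0, c = -2, d = 2.
So p(t) = -3t³ - 2t + 2.
Then p(9) = -2203.

-2203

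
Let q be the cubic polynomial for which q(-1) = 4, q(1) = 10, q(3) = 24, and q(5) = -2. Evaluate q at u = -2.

Using the Lagrange interpolation formula with nodes -1, 1, 3, 5:
  L_0(u) = (u - 1)(u - 3)(u - 5) / -48
  L_1(u) = (u + 1)(u - 3)(u - 5) / 16
  L_2(u) = (u + 1)(u - 1)(u - 5) / -16
  L_3(u) = (u + 1)(u - 1)(u - 3) / 48
Then q(u) = 4·L_0(u) + 10·L_1(u) + 24·L_2(u) - 2·L_3(u).
Expanding and collecting terms gives q(u) = -u^3 + 4u^2 + 4u + 3.
Evaluating at u = -2: q(-2) = 19.

19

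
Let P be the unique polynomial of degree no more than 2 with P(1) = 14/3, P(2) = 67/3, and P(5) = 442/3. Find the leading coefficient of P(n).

6

Write P(n) = an^2 + bn + c. Substituting each data point gives a linear system:
  a + b + c = 14/3
  4a + 2b + c = 67/3
  25a + 5b + c = 442/3
Solving the system yields a = 6, b = -1/3, c = -1.
So P(n) = 6n^2 - (1/3)n - 1.
The leading coefficient is 6.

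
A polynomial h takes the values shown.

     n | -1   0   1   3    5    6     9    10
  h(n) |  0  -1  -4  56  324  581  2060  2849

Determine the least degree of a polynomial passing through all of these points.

3

Divided differences on the nodes -1, 0, 1, 3, 5, 6, 9, 10:
  order 0: 0  -1  -4  56  324  581  2060  2849
  order 1: -1  -3  30  134  257  493  789
  order 2: -1  11  26  41  59  74
  order 3: 3  3  3  3  3
  order 4: 0  0  0  0
  order 5: 0  0  0
  order 6: 0  0
  order 7: 0
The order-3 divided differences are all 3 (nonzero) and every higher order vanishes, so the data lies on a polynomial of degree exactly 3.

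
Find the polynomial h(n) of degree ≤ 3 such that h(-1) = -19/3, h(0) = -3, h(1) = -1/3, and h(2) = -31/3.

h(n) = -2n^3 - (1/3)n^2 + 5n - 3

Write h(n) = an^3 + bn^2 + cn + d. Substituting each data point gives a linear system:
  -a + b - c + d = -19/3
  d = -3
  a + b + c + d = -1/3
  8a + 4b + 2c + d = -31/3
Solving the system yields a = -2, b = -1/3, c = 5, d = -3.
So h(n) = -2n^3 - (1/3)n^2 + 5n - 3.
Check: h(-1) = -19/3. ✓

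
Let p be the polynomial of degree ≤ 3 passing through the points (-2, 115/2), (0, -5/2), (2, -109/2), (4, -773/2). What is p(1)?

Using the Lagrange interpolation formula with nodes -2, 0, 2, 4:
  L_0(s) = s(s - 2)(s - 4) / -48
  L_1(s) = (s + 2)(s - 2)(s - 4) / 16
  L_2(s) = (s + 2)s(s - 4) / -16
  L_3(s) = (s + 2)s(s - 2) / 48
Then p(s) = 115/2·L_0(s) - 5/2·L_1(s) - 109/2·L_2(s) - 773/2·L_3(s).
Expanding and collecting terms gives p(s) = -6s³ + s² - 4s - 5/2.
Evaluating at s = 1: p(1) = -23/2.

-23/2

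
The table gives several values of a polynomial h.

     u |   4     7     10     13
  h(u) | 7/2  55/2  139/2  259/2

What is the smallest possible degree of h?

Forward differences of the values at u = 4, 7, 10, 13:
  h  : 7/2  55/2  139/2  259/2
  Δ  : 24  42  60
  Δ^2: 18  18
  Δ^3: 0
The second differences are constant (18) and nonzero, while all higher differences vanish, so the minimal degree is 2.

2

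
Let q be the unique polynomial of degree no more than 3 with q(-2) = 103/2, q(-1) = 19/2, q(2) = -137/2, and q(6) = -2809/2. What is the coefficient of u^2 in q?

Write q(u) = au^3 + bu^2 + cu + d. Substituting each data point gives a linear system:
  -8a + 4b - 2c + d = 103/2
  -a + b - c + d = 19/2
  8a + 4b + 2c + d = -137/2
  216a + 36b + 6c + d = -2809/2
Solving the system yields a = -6, b = -2, c = -6, d = -1/2.
So q(u) = -6u^3 - 2u^2 - 6u - 1/2.
The coefficient of u^2 is -2.

-2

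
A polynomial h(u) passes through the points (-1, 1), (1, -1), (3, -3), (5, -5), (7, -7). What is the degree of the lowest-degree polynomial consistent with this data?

Forward differences of the values at u = -1, 1, 3, 5, 7:
  h  : 1  -1  -3  -5  -7
  Δ  : -2  -2  -2  -2
  Δ^2: 0  0  0
  Δ^3: 0  0
  Δ^4: 0
The first differences are constant (-2) and nonzero, while all higher differences vanish, so the minimal degree is 1.

1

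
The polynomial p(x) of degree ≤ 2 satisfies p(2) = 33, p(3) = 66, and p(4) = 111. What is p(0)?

3

Forward differences of the values at x = 2, 3, 4:
  p  : 33  66  111
  Δ  : 33  45
  Δ^2: 12
The second differences are constant, confirming degree 2.
Interpolating (Newton forward form) and evaluating at x = 0 gives p(0) = 3.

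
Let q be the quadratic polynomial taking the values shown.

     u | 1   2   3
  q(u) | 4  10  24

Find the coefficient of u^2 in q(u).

4

Write q(u) = au^2 + bu + c. Substituting each data point gives a linear system:
  a + b + c = 4
  4a + 2b + c = 10
  9a + 3b + c = 24
Solving the system yields a = 4, b = -6, c = 6.
So q(u) = 4u^2 - 6u + 6.
The leading coefficient is 4.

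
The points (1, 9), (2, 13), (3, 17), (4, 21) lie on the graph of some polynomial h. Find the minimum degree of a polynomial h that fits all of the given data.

Forward differences of the values at n = 1, 2, 3, 4:
  h  : 9  13  17  21
  Δ  : 4  4  4
  Δ^2: 0  0
  Δ^3: 0
The first differences are constant (4) and nonzero, while all higher differences vanish, so the minimal degree is 1.

1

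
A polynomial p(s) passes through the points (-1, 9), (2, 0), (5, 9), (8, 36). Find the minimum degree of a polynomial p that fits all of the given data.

Forward differences of the values at s = -1, 2, 5, 8:
  p  : 9  0  9  36
  Δ  : -9  9  27
  Δ^2: 18  18
  Δ^3: 0
The second differences are constant (18) and nonzero, while all higher differences vanish, so the minimal degree is 2.

2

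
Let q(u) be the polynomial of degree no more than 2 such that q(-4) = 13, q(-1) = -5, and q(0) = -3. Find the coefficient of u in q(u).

4

Write q(u) = au^2 + bu + c. Substituting each data point gives a linear system:
  16a - 4b + c = 13
  a - b + c = -5
  c = -3
Solving the system yields a = 2, b = 4, c = -3.
So q(u) = 2u² + 4u - 3.
The coefficient of u is 4.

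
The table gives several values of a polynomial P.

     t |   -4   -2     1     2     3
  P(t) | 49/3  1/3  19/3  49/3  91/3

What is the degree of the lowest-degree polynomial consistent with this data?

Divided differences on the nodes -4, -2, 1, 2, 3:
  order 0: 49/3  1/3  19/3  49/3  91/3
  order 1: -8  2  10  14
  order 2: 2  2  2
  order 3: 0  0
  order 4: 0
The order-2 divided differences are all 2 (nonzero) and every higher order vanishes, so the data lies on a polynomial of degree exactly 2.

2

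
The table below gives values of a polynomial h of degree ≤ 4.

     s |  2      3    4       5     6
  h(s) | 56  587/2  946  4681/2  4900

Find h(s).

h(s) = 4s^4 - (3/2)s^3 + s^2 + s - 2

Using the Lagrange interpolation formula with nodes 2, 3, 4, 5, 6:
  L_0(s) = (s - 3)(s - 4)(s - 5)(s - 6) / 24
  L_1(s) = (s - 2)(s - 4)(s - 5)(s - 6) / -6
  L_2(s) = (s - 2)(s - 3)(s - 5)(s - 6) / 4
  L_3(s) = (s - 2)(s - 3)(s - 4)(s - 6) / -6
  L_4(s) = (s - 2)(s - 3)(s - 4)(s - 5) / 24
Then h(s) = 56·L_0(s) + 587/2·L_1(s) + 946·L_2(s) + 4681/2·L_3(s) + 4900·L_4(s).
Expanding and collecting terms gives h(s) = 4s⁴ - (3/2)s³ + s² + s - 2.
Check: h(4) = 946. ✓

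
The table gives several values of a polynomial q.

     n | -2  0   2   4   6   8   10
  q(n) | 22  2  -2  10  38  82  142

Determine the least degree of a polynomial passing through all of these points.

Forward differences of the values at n = -2, 0, 2, 4, 6, 8, 10:
  q  : 22  2  -2  10  38  82  142
  Δ  : -20  -4  12  28  44  60
  Δ^2: 16  16  16  16  16
  Δ^3: 0  0  0  0
  Δ^4: 0  0  0
  Δ^5: 0  0
  Δ^6: 0
The second differences are constant (16) and nonzero, while all higher differences vanish, so the minimal degree is 2.

2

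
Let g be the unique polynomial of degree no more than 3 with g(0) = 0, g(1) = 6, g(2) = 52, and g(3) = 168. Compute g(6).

1236

Forward differences of the values at t = 0, 1, 2, 3:
  g  : 0  6  52  168
  Δ  : 6  46  116
  Δ^2: 40  70
  Δ^3: 30
The third differences are constant, confirming degree 3.
Interpolating (Newton forward form) and evaluating at t = 6 gives g(6) = 1236.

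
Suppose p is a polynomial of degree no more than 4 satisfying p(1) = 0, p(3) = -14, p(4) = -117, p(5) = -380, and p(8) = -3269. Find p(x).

p(x) = -x^4 + x^3 + 5x^2 - 5

Write p(x) = ax^4 + bx^3 + cx^2 + dx + e. Substituting each data point gives a linear system:
  a + b + c + d + e = 0
  81a + 27b + 9c + 3d + e = -14
  256a + 64b + 16c + 4d + e = -117
  625a + 125b + 25c + 5d + e = -380
  4096a + 512b + 64c + 8d + e = -3269
Solving the system yields a = -1, b = 1, c = 5, d = 0, e = -5.
So p(x) = -x^4 + x^3 + 5x^2 - 5.
Check: p(1) = 0. ✓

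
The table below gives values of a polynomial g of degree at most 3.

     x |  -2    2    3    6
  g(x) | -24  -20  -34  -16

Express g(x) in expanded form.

g(x) = x^3 - 6x^2 - 3x + 2

Using the Lagrange interpolation formula with nodes -2, 2, 3, 6:
  L_0(x) = (x - 2)(x - 3)(x - 6) / -160
  L_1(x) = (x + 2)(x - 3)(x - 6) / 16
  L_2(x) = (x + 2)(x - 2)(x - 6) / -15
  L_3(x) = (x + 2)(x - 2)(x - 3) / 96
Then g(x) = -24·L_0(x) - 20·L_1(x) - 34·L_2(x) - 16·L_3(x).
Expanding and collecting terms gives g(x) = x^3 - 6x^2 - 3x + 2.
Check: g(2) = -20. ✓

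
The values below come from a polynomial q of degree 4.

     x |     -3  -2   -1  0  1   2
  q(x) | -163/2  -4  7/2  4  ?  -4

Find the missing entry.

On equispaced nodes a degree-4 polynomial has vanishing fifth forward difference, so
  - q(-3) + 5·q(-2) - 10·q(-1) + 10·q(0) - 5·q(1) + q(2) = 0.
Substituting the known values and solving for q(1):
  -5·q(1) = -125/2
  q(1) = 25/2.

25/2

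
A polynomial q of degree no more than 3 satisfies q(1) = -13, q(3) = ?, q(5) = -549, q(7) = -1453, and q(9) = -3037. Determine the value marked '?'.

The 4 known points determine the degree-3 polynomial uniquely.
Write q(x) = ax^3 + bx^2 + cx + d. Substituting each data point gives a linear system:
  a + b + c + d = -13
  125a + 25b + 5c + d = -549
  343a + 49b + 7c + d = -1453
  729a + 81b + 9c + d = -3037
Solving the system yields a = -4, b = -1, c = -4, d = -4.
So q(x) = -4x³ - x² - 4x - 4.
Then q(3) = -133.

-133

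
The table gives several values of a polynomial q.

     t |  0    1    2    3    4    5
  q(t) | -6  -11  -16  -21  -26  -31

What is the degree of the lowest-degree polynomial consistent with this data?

1

Forward differences of the values at t = 0, 1, 2, 3, 4, 5:
  q  : -6  -11  -16  -21  -26  -31
  Δ  : -5  -5  -5  -5  -5
  Δ^2: 0  0  0  0
  Δ^3: 0  0  0
  Δ^4: 0  0
  Δ^5: 0
The first differences are constant (-5) and nonzero, while all higher differences vanish, so the minimal degree is 1.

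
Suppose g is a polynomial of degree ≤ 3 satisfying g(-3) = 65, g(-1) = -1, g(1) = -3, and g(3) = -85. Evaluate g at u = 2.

Using the Lagrange interpolation formula with nodes -3, -1, 1, 3:
  L_0(u) = (u + 1)(u - 1)(u - 3) / -48
  L_1(u) = (u + 3)(u - 1)(u - 3) / 16
  L_2(u) = (u + 3)(u + 1)(u - 3) / -16
  L_3(u) = (u + 3)(u + 1)(u - 1) / 48
Then g(u) = 65·L_0(u) - 1·L_1(u) - 3·L_2(u) - 85·L_3(u).
Expanding and collecting terms gives g(u) = -3u^3 - u^2 + 2u - 1.
Evaluating at u = 2: g(2) = -25.

-25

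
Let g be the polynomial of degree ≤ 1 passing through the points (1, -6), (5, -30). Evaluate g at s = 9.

Using the Lagrange interpolation formula with nodes 1, 5:
  L_0(s) = (s - 5) / -4
  L_1(s) = (s - 1) / 4
Then g(s) = -6·L_0(s) - 30·L_1(s).
Expanding and collecting terms gives g(s) = -6s.
Evaluating at s = 9: g(9) = -54.

-54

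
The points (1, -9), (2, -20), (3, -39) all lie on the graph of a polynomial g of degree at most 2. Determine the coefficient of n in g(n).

1

Write g(n) = an^2 + bn + c. Substituting each data point gives a linear system:
  a + b + c = -9
  4a + 2b + c = -20
  9a + 3b + c = -39
Solving the system yields a = -4, b = 1, c = -6.
So g(n) = -4n^2 + n - 6.
The coefficient of n is 1.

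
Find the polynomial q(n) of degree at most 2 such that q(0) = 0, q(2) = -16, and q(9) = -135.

q(n) = -n^2 - 6n

Write q(n) = an^2 + bn + c. Substituting each data point gives a linear system:
  c = 0
  4a + 2b + c = -16
  81a + 9b + c = -135
Solving the system yields a = -1, b = -6, c = 0.
So q(n) = -n^2 - 6n.
Check: q(9) = -135. ✓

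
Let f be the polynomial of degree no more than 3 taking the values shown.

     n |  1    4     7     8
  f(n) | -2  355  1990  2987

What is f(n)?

Write f(n) = an^3 + bn^2 + cn + d. Substituting each data point gives a linear system:
  a + b + c + d = -2
  64a + 16b + 4c + d = 355
  343a + 49b + 7c + d = 1990
  512a + 64b + 8c + d = 2987
Solving the system yields a = 6, b = -1, c = -2, d = -5.
So f(n) = 6n³ - n² - 2n - 5.
Check: f(1) = -2. ✓

f(n) = 6n^3 - n^2 - 2n - 5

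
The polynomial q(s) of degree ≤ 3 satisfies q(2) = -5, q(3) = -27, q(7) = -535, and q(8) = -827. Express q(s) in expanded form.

q(s) = -2s^3 + 3s^2 + s - 3

Using the Lagrange interpolation formula with nodes 2, 3, 7, 8:
  L_0(s) = (s - 3)(s - 7)(s - 8) / -30
  L_1(s) = (s - 2)(s - 7)(s - 8) / 20
  L_2(s) = (s - 2)(s - 3)(s - 8) / -20
  L_3(s) = (s - 2)(s - 3)(s - 7) / 30
Then q(s) = -5·L_0(s) - 27·L_1(s) - 535·L_2(s) - 827·L_3(s).
Expanding and collecting terms gives q(s) = -2s^3 + 3s^2 + s - 3.
Check: q(7) = -535. ✓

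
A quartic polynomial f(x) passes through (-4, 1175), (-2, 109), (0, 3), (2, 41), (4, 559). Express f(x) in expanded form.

Write f(x) = ax^4 + bx^3 + cx^2 + dx + e. Substituting each data point gives a linear system:
  256a - 64b + 16c - 4d + e = 1175
  16a - 8b + 4c - 2d + e = 109
  e = 3
  16a + 8b + 4c + 2d + e = 41
  256a + 64b + 16c + 4d + e = 559
Solving the system yields a = 3, b = -5, c = 6, d = 3, e = 3.
So f(x) = 3x⁴ - 5x³ + 6x² + 3x + 3.
Check: f(4) = 559. ✓

f(x) = 3x^4 - 5x^3 + 6x^2 + 3x + 3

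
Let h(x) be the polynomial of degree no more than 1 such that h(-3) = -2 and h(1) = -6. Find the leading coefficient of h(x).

Write h(x) = ax + b. Substituting each data point gives a linear system:
  -3a + b = -2
  a + b = -6
Solving the system yields a = -1, b = -5.
So h(x) = -x - 5.
The leading coefficient is -1.

-1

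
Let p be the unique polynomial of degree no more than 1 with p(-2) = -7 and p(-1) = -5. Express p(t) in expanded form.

Using the Lagrange interpolation formula with nodes -2, -1:
  L_0(t) = (t + 1) / -1
  L_1(t) = (t + 2) / 1
Then p(t) = -7·L_0(t) - 5·L_1(t).
Expanding and collecting terms gives p(t) = 2t - 3.
Check: p(-2) = -7. ✓

p(t) = 2t - 3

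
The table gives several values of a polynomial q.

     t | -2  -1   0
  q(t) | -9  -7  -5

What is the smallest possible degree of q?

Forward differences of the values at t = -2, -1, 0:
  q  : -9  -7  -5
  Δ  : 2  2
  Δ^2: 0
The first differences are constant (2) and nonzero, while all higher differences vanish, so the minimal degree is 1.

1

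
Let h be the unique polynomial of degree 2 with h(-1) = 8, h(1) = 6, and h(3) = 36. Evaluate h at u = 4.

Using the Lagrange interpolation formula with nodes -1, 1, 3:
  L_0(u) = (u - 1)(u - 3) / 8
  L_1(u) = (u + 1)(u - 3) / -4
  L_2(u) = (u + 1)(u - 1) / 8
Then h(u) = 8·L_0(u) + 6·L_1(u) + 36·L_2(u).
Expanding and collecting terms gives h(u) = 4u² - u + 3.
Evaluating at u = 4: h(4) = 63.

63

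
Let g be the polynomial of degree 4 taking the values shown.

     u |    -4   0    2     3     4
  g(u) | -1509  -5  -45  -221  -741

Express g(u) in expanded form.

Write g(u) = au^4 + bu^3 + cu^2 + du + e. Substituting each data point gives a linear system:
  256a - 64b + 16c - 4d + e = -1509
  e = -5
  16a + 8b + 4c + 2d + e = -45
  81a + 27b + 9c + 3d + e = -221
  256a + 64b + 16c + 4d + e = -741
Solving the system yields a = -4, b = 6, c = -6, d = 0, e = -5.
So g(u) = -4u^4 + 6u^3 - 6u^2 - 5.
Check: g(2) = -45. ✓

g(u) = -4u^4 + 6u^3 - 6u^2 - 5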